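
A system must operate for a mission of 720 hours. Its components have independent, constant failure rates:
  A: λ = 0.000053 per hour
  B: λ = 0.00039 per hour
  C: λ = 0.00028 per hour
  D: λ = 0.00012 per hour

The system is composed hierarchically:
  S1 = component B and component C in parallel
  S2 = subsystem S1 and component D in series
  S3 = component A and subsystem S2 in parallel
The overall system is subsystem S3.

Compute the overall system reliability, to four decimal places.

R(A) = exp(−0.000053 × 720) = 0.962559
R(B) = exp(−0.00039 × 720) = 0.755179
R(C) = exp(−0.00028 × 720) = 0.817422
R(D) = exp(−0.00012 × 720) = 0.917227
Parallel (B and C): 1 − (1 − 0.755179)(1 − 0.817422) = 0.955301
Series ([0.955301] and D): 0.955301 × 0.917227 = 0.876228
Parallel (A and [0.876228]): 1 − (1 − 0.962559)(1 − 0.876228) = 0.9954

0.9954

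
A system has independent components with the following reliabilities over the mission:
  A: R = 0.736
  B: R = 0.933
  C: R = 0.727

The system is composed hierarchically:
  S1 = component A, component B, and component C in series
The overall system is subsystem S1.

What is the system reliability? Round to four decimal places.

0.4992

Series (A, B, and C): 0.736000 × 0.933000 × 0.727000 = 0.4992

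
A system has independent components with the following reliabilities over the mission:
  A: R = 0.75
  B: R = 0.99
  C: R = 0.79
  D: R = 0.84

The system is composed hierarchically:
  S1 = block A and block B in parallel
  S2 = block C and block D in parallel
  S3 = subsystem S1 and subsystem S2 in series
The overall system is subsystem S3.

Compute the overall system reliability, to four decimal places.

Parallel (A and B): 1 − (1 − 0.750000)(1 − 0.990000) = 0.997500
Parallel (C and D): 1 − (1 − 0.790000)(1 − 0.840000) = 0.966400
Series ([0.997500] and [0.966400]): 0.997500 × 0.966400 = 0.9640

0.9640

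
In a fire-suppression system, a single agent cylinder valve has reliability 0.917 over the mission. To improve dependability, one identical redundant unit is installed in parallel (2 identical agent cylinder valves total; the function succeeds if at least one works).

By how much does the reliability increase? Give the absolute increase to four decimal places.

R_before = 0.917
R_after = 1 − (1 − 0.917)^2 = 0.9931
ΔR = 0.9931 − 0.917 = 0.0761

0.0761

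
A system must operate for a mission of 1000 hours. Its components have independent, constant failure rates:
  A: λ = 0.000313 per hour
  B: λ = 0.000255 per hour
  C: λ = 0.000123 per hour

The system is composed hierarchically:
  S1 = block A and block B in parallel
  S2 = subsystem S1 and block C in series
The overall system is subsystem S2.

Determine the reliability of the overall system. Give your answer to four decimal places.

0.8308

R(A) = exp(−0.000313 × 1000) = 0.731250
R(B) = exp(−0.000255 × 1000) = 0.774916
R(C) = exp(−0.000123 × 1000) = 0.884264
Parallel (A and B): 1 − (1 − 0.731250)(1 − 0.774916) = 0.939509
Series ([0.939509] and C): 0.939509 × 0.884264 = 0.8308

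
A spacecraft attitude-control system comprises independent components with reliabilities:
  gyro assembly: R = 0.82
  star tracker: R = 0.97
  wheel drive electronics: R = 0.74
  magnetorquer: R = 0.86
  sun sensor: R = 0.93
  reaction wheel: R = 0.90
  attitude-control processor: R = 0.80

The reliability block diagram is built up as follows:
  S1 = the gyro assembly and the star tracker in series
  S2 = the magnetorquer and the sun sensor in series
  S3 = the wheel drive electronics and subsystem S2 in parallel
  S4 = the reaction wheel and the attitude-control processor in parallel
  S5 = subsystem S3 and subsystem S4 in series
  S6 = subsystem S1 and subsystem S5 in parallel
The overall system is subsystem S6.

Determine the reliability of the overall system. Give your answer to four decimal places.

Series (gyro assembly and star tracker): 0.820000 × 0.970000 = 0.795400
Series (magnetorquer and sun sensor): 0.860000 × 0.930000 = 0.799800
Parallel (wheel drive electronics and [0.799800]): 1 − (1 − 0.740000)(1 − 0.799800) = 0.947948
Parallel (reaction wheel and attitude-control processor): 1 − (1 − 0.900000)(1 − 0.800000) = 0.980000
Series ([0.947948] and [0.980000]): 0.947948 × 0.980000 = 0.928989
Parallel ([0.795400] and [0.928989]): 1 − (1 − 0.795400)(1 − 0.928989) = 0.9855

0.9855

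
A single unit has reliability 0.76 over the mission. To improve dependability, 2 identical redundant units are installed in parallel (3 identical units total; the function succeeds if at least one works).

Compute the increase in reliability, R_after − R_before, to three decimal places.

R_before = 0.76
R_after = 1 − (1 − 0.76)^3 = 0.986
ΔR = 0.986 − 0.76 = 0.226

0.226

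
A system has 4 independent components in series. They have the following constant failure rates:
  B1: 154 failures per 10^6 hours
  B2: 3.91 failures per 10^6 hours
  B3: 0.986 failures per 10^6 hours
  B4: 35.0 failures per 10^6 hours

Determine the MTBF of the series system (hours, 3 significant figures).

Series of exponential components: λ_sys = Σ λ_i
λ_sys = 0.000154 + 0.00000391 + 0.000000986 + 0.0000350 = 1.9390e-04 /h
MTBF = 1 / λ_sys = 5160 h

5160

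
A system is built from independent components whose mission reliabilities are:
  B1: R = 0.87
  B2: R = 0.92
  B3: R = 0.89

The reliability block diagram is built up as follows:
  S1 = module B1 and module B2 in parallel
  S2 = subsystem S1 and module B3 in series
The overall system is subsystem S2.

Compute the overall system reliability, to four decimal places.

Parallel (B1 and B2): 1 − (1 − 0.870000)(1 − 0.920000) = 0.989600
Series ([0.989600] and B3): 0.989600 × 0.890000 = 0.8807

0.8807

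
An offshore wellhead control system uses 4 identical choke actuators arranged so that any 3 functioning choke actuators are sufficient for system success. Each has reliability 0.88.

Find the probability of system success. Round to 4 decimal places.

R = Σ_{i=3}^{4} C(4,i) p^i (1−p)^{4−i} with p = 0.88
C(4,3)·0.88^3·0.12^1 = 0.327107
C(4,4)·0.88^4·0.12^0 = 0.599695
Sum = 0.9268

0.9268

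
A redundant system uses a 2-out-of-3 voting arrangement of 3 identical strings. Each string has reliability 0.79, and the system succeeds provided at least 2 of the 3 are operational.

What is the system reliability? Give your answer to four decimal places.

0.8862

R = Σ_{i=2}^{3} C(3,i) p^i (1−p)^{3−i} with p = 0.79
C(3,2)·0.79^2·0.21^1 = 0.393183
C(3,3)·0.79^3·0.21^0 = 0.493039
Sum = 0.8862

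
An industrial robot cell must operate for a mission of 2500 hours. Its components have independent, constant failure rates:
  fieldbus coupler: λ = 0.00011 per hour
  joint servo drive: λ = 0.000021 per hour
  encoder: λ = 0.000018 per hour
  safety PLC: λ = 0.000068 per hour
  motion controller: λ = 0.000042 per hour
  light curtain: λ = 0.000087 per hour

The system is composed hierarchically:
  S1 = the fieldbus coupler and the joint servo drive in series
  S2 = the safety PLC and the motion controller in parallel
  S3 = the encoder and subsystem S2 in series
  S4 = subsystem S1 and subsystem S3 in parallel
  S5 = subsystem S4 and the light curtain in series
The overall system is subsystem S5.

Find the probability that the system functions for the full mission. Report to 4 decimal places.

R(fieldbus coupler) = exp(−0.00011 × 2500) = 0.759572
R(joint servo drive) = exp(−0.000021 × 2500) = 0.948854
R(encoder) = exp(−0.000018 × 2500) = 0.955997
R(safety PLC) = exp(−0.000068 × 2500) = 0.843665
R(motion controller) = exp(−0.000042 × 2500) = 0.900325
R(light curtain) = exp(−0.000087 × 2500) = 0.804528
Series (fieldbus coupler and joint servo drive): 0.759572 × 0.948854 = 0.720723
Parallel (safety PLC and motion controller): 1 − (1 − 0.843665)(1 − 0.900325) = 0.984417
Series (encoder and [0.984417]): 0.955997 × 0.984417 = 0.941100
Parallel ([0.720723] and [0.941100]): 1 − (1 − 0.720723)(1 − 0.941100) = 0.983551
Series ([0.983551] and light curtain): 0.983551 × 0.804528 = 0.7913

0.7913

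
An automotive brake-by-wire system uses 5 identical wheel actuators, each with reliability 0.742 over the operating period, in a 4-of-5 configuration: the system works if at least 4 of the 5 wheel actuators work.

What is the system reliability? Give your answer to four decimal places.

R = Σ_{i=4}^{5} C(5,i) p^i (1−p)^{5−i} with p = 0.742
C(5,4)·0.742^4·0.258^1 = 0.391026
C(5,5)·0.742^5·0.258^0 = 0.224916
Sum = 0.6159

0.6159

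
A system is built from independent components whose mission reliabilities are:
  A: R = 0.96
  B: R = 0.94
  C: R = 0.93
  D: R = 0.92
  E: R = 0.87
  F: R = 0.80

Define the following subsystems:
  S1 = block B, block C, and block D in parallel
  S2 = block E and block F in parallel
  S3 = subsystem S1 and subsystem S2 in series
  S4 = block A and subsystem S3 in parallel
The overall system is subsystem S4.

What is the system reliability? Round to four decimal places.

Parallel (B, C, and D): 1 − (1 − 0.940000)(1 − 0.930000)(1 − 0.920000) = 0.999664
Parallel (E and F): 1 − (1 − 0.870000)(1 − 0.800000) = 0.974000
Series ([0.999664] and [0.974000]): 0.999664 × 0.974000 = 0.973673
Parallel (A and [0.973673]): 1 − (1 − 0.960000)(1 − 0.973673) = 0.9989

0.9989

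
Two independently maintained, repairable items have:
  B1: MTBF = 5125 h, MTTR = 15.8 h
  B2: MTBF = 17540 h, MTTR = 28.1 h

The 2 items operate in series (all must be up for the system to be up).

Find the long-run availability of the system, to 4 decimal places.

0.9953

A(B1) = MTBF/(MTBF+MTTR) = 5125/(5125+15.8) = 0.996927
A(B2) = MTBF/(MTBF+MTTR) = 17540/(17540+28.1) = 0.998401
Series availability: 0.996927 × 0.998401 = 0.9953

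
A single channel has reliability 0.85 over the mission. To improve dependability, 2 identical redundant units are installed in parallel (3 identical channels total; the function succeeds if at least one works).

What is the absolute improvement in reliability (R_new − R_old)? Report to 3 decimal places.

0.147

R_before = 0.85
R_after = 1 − (1 − 0.85)^3 = 0.997
ΔR = 0.997 − 0.85 = 0.147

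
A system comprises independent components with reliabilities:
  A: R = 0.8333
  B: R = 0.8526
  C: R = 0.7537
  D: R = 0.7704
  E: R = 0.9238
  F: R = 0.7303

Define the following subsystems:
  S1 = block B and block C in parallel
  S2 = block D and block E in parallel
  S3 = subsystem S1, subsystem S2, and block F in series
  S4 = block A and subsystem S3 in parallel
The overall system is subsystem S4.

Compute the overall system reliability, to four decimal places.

0.9486

Parallel (B and C): 1 − (1 − 0.852600)(1 − 0.753700) = 0.963695
Parallel (D and E): 1 − (1 − 0.770400)(1 − 0.923800) = 0.982504
Series ([0.963695], [0.982504], and F): 0.963695 × 0.982504 × 0.730300 = 0.691473
Parallel (A and [0.691473]): 1 − (1 − 0.833300)(1 − 0.691473) = 0.9486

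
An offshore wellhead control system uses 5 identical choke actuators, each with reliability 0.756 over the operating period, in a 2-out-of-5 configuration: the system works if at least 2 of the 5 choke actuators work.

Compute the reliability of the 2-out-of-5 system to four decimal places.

R = Σ_{i=2}^{5} C(5,i) p^i (1−p)^{5−i} with p = 0.756
C(5,2)·0.756^2·0.244^3 = 0.083026
C(5,3)·0.756^3·0.244^2 = 0.257244
C(5,4)·0.756^4·0.244^1 = 0.398517
C(5,5)·0.756^5·0.244^0 = 0.246950
Sum = 0.9857

0.9857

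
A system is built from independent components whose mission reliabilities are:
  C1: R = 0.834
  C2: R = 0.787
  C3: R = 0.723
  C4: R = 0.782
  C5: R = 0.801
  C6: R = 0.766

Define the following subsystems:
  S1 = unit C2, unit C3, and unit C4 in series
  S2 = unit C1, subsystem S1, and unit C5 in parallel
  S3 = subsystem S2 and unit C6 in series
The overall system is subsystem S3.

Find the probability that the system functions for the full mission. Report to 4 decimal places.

0.7520

Series (C2, C3, and C4): 0.787000 × 0.723000 × 0.782000 = 0.444959
Parallel (C1, [0.444959], and C5): 1 − (1 − 0.834000)(1 − 0.444959)(1 − 0.801000) = 0.981665
Series ([0.981665] and C6): 0.981665 × 0.766000 = 0.7520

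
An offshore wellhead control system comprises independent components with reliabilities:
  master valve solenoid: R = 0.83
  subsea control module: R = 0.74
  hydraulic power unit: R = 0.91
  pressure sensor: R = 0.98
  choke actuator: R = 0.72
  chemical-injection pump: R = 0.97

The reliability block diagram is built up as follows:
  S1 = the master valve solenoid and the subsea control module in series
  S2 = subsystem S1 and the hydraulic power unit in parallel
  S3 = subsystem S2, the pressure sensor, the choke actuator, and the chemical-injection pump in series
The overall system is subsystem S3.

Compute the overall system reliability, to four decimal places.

0.6607

Series (master valve solenoid and subsea control module): 0.830000 × 0.740000 = 0.614200
Parallel ([0.614200] and hydraulic power unit): 1 − (1 − 0.614200)(1 − 0.910000) = 0.965278
Series ([0.965278], pressure sensor, choke actuator, and chemical-injection pump): 0.965278 × 0.980000 × 0.720000 × 0.970000 = 0.6607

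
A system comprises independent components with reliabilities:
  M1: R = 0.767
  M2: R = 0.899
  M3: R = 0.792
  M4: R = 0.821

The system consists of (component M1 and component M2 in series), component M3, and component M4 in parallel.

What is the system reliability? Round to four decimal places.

Series (M1 and M2): 0.767000 × 0.899000 = 0.689533
Parallel ([0.689533], M3, and M4): 1 − (1 − 0.689533)(1 − 0.792000)(1 − 0.821000) = 0.9884

0.9884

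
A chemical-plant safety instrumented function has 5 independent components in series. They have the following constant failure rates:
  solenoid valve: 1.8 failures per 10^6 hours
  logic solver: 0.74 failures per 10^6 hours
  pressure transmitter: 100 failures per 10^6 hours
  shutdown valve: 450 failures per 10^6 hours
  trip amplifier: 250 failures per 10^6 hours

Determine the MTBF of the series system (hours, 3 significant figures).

Series of exponential components: λ_sys = Σ λ_i
λ_sys = 0.0000018 + 0.00000074 + 0.00010 + 0.00045 + 0.00025 = 8.0254e-04 /h
MTBF = 1 / λ_sys = 1250 h

1250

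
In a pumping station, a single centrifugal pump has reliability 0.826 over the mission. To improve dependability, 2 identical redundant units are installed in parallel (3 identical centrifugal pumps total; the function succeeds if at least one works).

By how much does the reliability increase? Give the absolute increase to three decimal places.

R_before = 0.826
R_after = 1 − (1 − 0.826)^3 = 0.995
ΔR = 0.995 − 0.826 = 0.169

0.169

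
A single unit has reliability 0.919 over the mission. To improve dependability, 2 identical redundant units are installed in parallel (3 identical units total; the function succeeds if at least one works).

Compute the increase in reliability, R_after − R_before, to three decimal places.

0.080

R_before = 0.919
R_after = 1 − (1 − 0.919)^3 = 0.999
ΔR = 0.999 − 0.919 = 0.080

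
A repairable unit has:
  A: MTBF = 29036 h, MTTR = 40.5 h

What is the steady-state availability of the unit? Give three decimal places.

A(A) = MTBF/(MTBF+MTTR) = 29036/(29036+40.5) = 0.999

0.999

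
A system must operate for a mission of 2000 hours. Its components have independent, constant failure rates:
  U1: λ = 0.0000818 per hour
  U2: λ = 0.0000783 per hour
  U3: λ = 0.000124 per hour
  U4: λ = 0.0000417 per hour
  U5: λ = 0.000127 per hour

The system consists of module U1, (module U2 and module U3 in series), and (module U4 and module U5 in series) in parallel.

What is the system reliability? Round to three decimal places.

R(U1) = exp(−0.0000818 × 2000) = 0.84908
R(U2) = exp(−0.0000783 × 2000) = 0.85505
R(U3) = exp(−0.000124 × 2000) = 0.78036
R(U4) = exp(−0.0000417 × 2000) = 0.91998
R(U5) = exp(−0.000127 × 2000) = 0.77569
Series (U2 and U3): 0.85505 × 0.78036 = 0.66725
Series (U4 and U5): 0.91998 × 0.77569 = 0.71362
Parallel (U1, [0.66725], and [0.71362]): 1 − (1 − 0.84908)(1 − 0.66725)(1 − 0.71362) = 0.986

0.986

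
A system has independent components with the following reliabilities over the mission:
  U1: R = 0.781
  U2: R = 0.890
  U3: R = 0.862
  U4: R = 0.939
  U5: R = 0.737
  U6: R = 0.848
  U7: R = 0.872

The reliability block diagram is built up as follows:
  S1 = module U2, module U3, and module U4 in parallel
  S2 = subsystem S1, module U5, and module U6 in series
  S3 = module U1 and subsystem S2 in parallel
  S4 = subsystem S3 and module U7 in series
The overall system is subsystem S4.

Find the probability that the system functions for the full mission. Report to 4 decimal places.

0.8003

Parallel (U2, U3, and U4): 1 − (1 − 0.890000)(1 − 0.862000)(1 − 0.939000) = 0.999074
Series ([0.999074], U5, and U6): 0.999074 × 0.737000 × 0.848000 = 0.624397
Parallel (U1 and [0.624397]): 1 − (1 − 0.781000)(1 − 0.624397) = 0.917743
Series ([0.917743] and U7): 0.917743 × 0.872000 = 0.8003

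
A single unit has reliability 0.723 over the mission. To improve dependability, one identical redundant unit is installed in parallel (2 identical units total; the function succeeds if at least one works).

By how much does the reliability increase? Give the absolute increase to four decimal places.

R_before = 0.723
R_after = 1 − (1 − 0.723)^2 = 0.9233
ΔR = 0.9233 − 0.723 = 0.2003

0.2003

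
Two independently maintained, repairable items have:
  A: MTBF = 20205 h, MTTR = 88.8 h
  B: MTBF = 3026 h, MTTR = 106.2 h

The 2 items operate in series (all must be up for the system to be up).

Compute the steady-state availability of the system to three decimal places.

0.962

A(A) = MTBF/(MTBF+MTTR) = 20205/(20205+88.8) = 0.995624
A(B) = MTBF/(MTBF+MTTR) = 3026/(3026+106.2) = 0.966094
Series availability: 0.995624 × 0.966094 = 0.962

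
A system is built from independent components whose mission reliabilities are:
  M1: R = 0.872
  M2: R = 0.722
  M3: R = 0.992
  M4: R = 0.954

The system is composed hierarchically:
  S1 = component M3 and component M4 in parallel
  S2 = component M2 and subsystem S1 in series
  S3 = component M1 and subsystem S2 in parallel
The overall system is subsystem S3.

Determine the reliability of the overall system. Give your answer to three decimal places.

0.964

Parallel (M3 and M4): 1 − (1 − 0.99200)(1 − 0.95400) = 0.99963
Series (M2 and [0.99963]): 0.72200 × 0.99963 = 0.72173
Parallel (M1 and [0.72173]): 1 − (1 − 0.87200)(1 − 0.72173) = 0.964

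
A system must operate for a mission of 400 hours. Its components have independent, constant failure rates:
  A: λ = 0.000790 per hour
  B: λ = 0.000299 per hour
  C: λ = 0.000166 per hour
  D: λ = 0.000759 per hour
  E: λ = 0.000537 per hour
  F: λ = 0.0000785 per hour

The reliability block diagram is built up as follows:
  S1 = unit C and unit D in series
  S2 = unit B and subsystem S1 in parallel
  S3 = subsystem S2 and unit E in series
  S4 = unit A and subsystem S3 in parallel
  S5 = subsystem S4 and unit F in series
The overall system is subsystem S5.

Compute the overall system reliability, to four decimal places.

R(A) = exp(−0.000790 × 400) = 0.729059
R(B) = exp(−0.000299 × 400) = 0.887275
R(C) = exp(−0.000166 × 400) = 0.935756
R(D) = exp(−0.000759 × 400) = 0.738156
R(E) = exp(−0.000537 × 400) = 0.806703
R(F) = exp(−0.0000785 × 400) = 0.969088
Series (C and D): 0.935756 × 0.738156 = 0.690734
Parallel (B and [0.690734]): 1 − (1 − 0.887275)(1 − 0.690734) = 0.965138
Series ([0.965138] and E): 0.965138 × 0.806703 = 0.778580
Parallel (A and [0.778580]): 1 − (1 − 0.729059)(1 − 0.778580) = 0.940008
Series ([0.940008] and F): 0.940008 × 0.969088 = 0.9110

0.9110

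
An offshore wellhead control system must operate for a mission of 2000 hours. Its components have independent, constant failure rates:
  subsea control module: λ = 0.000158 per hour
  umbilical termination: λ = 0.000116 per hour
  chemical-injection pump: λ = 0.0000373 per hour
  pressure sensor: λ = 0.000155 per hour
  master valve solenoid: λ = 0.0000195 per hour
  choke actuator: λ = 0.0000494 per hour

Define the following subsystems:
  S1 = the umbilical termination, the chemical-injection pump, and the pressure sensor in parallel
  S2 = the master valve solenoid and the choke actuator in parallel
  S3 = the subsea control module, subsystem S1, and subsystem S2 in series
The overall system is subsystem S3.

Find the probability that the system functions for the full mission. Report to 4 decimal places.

0.7236

R(subsea control module) = exp(−0.000158 × 2000) = 0.729059
R(umbilical termination) = exp(−0.000116 × 2000) = 0.792946
R(chemical-injection pump) = exp(−0.0000373 × 2000) = 0.928115
R(pressure sensor) = exp(−0.000155 × 2000) = 0.733447
R(master valve solenoid) = exp(−0.0000195 × 2000) = 0.961751
R(choke actuator) = exp(−0.0000494 × 2000) = 0.905924
Parallel (umbilical termination, chemical-injection pump, and pressure sensor): 1 − (1 − 0.792946)(1 − 0.928115)(1 − 0.733447) = 0.996033
Parallel (master valve solenoid and choke actuator): 1 − (1 − 0.961751)(1 − 0.905924) = 0.996402
Series (subsea control module, [0.996033], and [0.996402]): 0.729059 × 0.996033 × 0.996402 = 0.7236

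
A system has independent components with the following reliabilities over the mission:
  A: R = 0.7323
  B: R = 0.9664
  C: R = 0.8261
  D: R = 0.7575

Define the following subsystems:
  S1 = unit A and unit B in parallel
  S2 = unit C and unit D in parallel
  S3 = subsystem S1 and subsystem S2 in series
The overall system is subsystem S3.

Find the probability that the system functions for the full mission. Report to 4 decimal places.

Parallel (A and B): 1 − (1 − 0.732300)(1 − 0.966400) = 0.991005
Parallel (C and D): 1 − (1 − 0.826100)(1 − 0.757500) = 0.957829
Series ([0.991005] and [0.957829]): 0.991005 × 0.957829 = 0.9492

0.9492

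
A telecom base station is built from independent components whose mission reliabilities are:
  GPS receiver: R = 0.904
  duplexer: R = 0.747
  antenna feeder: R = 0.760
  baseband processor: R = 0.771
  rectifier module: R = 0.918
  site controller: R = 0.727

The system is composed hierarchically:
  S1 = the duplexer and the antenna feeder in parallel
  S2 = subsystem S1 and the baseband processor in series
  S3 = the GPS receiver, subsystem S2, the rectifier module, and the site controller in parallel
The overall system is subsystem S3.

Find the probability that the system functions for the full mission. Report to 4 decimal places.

Parallel (duplexer and antenna feeder): 1 − (1 − 0.747000)(1 − 0.760000) = 0.939280
Series ([0.939280] and baseband processor): 0.939280 × 0.771000 = 0.724185
Parallel (GPS receiver, [0.724185], rectifier module, and site controller): 1 − (1 − 0.904000)(1 − 0.724185)(1 − 0.918000)(1 − 0.727000) = 0.9994

0.9994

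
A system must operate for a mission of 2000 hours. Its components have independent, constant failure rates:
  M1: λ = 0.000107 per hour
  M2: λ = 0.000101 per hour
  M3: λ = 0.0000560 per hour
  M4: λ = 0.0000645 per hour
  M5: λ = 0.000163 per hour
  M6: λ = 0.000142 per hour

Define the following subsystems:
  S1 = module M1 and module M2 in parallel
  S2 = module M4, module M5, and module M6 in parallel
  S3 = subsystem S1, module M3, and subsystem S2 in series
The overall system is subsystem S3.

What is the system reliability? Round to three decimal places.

R(M1) = exp(−0.000107 × 2000) = 0.80735
R(M2) = exp(−0.000101 × 2000) = 0.81709
R(M3) = exp(−0.0000560 × 2000) = 0.89404
R(M4) = exp(−0.0000645 × 2000) = 0.87897
R(M5) = exp(−0.000163 × 2000) = 0.72181
R(M6) = exp(−0.000142 × 2000) = 0.75277
Parallel (M1 and M2): 1 − (1 − 0.80735)(1 − 0.81709) = 0.96476
Parallel (M4, M5, and M6): 1 − (1 − 0.87897)(1 − 0.72181)(1 − 0.75277) = 0.99168
Series ([0.96476], M3, and [0.99168]): 0.96476 × 0.89404 × 0.99168 = 0.855

0.855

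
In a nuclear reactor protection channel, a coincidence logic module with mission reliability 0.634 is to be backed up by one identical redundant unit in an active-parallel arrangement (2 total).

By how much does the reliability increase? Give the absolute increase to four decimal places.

0.2320

R_before = 0.634
R_after = 1 − (1 − 0.634)^2 = 0.8660
ΔR = 0.8660 − 0.634 = 0.2320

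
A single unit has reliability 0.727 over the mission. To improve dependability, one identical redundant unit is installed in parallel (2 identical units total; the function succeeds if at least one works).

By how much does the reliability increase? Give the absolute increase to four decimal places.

0.1985

R_before = 0.727
R_after = 1 − (1 − 0.727)^2 = 0.9255
ΔR = 0.9255 − 0.727 = 0.1985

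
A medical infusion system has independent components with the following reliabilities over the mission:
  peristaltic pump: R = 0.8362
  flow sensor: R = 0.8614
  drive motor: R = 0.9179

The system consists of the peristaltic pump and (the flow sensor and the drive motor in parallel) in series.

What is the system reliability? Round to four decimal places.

Parallel (flow sensor and drive motor): 1 − (1 − 0.861400)(1 − 0.917900) = 0.988621
Series (peristaltic pump and [0.988621]): 0.836200 × 0.988621 = 0.8267

0.8267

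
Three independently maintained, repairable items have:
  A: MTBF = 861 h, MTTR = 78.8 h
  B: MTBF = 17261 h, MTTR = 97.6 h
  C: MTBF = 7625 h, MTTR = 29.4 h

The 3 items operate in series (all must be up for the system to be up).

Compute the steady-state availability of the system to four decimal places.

A(A) = MTBF/(MTBF+MTTR) = 861/(861+78.8) = 0.916152
A(B) = MTBF/(MTBF+MTTR) = 17261/(17261+97.6) = 0.994377
A(C) = MTBF/(MTBF+MTTR) = 7625/(7625+29.4) = 0.996159
Series availability: 0.916152 × 0.994377 × 0.996159 = 0.9075

0.9075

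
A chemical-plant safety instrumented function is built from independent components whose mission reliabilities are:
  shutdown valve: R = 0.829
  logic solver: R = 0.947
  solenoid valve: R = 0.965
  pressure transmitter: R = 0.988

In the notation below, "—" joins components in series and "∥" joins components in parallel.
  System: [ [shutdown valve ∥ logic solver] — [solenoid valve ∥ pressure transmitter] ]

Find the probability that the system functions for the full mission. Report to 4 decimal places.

Parallel (shutdown valve and logic solver): 1 − (1 − 0.829000)(1 − 0.947000) = 0.990937
Parallel (solenoid valve and pressure transmitter): 1 − (1 − 0.965000)(1 − 0.988000) = 0.999580
Series ([0.990937] and [0.999580]): 0.990937 × 0.999580 = 0.9905

0.9905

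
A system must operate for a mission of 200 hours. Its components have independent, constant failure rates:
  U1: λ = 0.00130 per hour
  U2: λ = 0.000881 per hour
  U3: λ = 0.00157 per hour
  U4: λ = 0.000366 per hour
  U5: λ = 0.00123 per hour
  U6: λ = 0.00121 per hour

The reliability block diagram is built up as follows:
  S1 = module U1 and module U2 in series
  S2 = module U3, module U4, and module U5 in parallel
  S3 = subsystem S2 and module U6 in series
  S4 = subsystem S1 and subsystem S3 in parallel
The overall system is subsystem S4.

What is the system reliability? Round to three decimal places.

0.923

R(U1) = exp(−0.00130 × 200) = 0.77105
R(U2) = exp(−0.000881 × 200) = 0.83845
R(U3) = exp(−0.00157 × 200) = 0.73052
R(U4) = exp(−0.000366 × 200) = 0.92941
R(U5) = exp(−0.00123 × 200) = 0.78192
R(U6) = exp(−0.00121 × 200) = 0.78506
Series (U1 and U2): 0.77105 × 0.83845 = 0.64649
Parallel (U3, U4, and U5): 1 − (1 − 0.73052)(1 − 0.92941)(1 − 0.78192) = 0.99585
Series ([0.99585] and U6): 0.99585 × 0.78506 = 0.78180
Parallel ([0.64649] and [0.78180]): 1 − (1 − 0.64649)(1 − 0.78180) = 0.923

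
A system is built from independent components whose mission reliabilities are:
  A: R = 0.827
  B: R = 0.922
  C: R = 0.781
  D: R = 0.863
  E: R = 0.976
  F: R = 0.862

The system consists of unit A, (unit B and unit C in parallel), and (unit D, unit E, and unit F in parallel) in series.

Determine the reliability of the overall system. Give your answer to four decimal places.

0.8125

Parallel (B and C): 1 − (1 − 0.922000)(1 − 0.781000) = 0.982918
Parallel (D, E, and F): 1 − (1 − 0.863000)(1 − 0.976000)(1 − 0.862000) = 0.999546
Series (A, [0.982918], and [0.999546]): 0.827000 × 0.982918 × 0.999546 = 0.8125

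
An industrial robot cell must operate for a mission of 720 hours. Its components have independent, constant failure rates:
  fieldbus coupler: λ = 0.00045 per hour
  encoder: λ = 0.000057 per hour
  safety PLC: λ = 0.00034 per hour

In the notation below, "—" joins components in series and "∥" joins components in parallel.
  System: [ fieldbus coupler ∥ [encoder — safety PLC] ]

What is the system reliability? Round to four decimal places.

R(fieldbus coupler) = exp(−0.00045 × 720) = 0.723250
R(encoder) = exp(−0.000057 × 720) = 0.959791
R(safety PLC) = exp(−0.00034 × 720) = 0.782861
Series (encoder and safety PLC): 0.959791 × 0.782861 = 0.751383
Parallel (fieldbus coupler and [0.751383]): 1 − (1 − 0.723250)(1 − 0.751383) = 0.9312

0.9312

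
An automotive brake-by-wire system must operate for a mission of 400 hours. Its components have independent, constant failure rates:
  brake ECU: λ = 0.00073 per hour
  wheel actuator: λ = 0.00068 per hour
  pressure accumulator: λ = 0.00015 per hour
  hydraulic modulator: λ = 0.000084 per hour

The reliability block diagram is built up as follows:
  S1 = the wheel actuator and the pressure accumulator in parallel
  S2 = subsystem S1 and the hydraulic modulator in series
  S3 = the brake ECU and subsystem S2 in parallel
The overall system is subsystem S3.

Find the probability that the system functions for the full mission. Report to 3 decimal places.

R(brake ECU) = exp(−0.00073 × 400) = 0.74677
R(wheel actuator) = exp(−0.00068 × 400) = 0.76185
R(pressure accumulator) = exp(−0.00015 × 400) = 0.94176
R(hydraulic modulator) = exp(−0.000084 × 400) = 0.96696
Parallel (wheel actuator and pressure accumulator): 1 − (1 − 0.76185)(1 − 0.94176) = 0.98613
Series ([0.98613] and hydraulic modulator): 0.98613 × 0.96696 = 0.95355
Parallel (brake ECU and [0.95355]): 1 − (1 − 0.74677)(1 − 0.95355) = 0.988

0.988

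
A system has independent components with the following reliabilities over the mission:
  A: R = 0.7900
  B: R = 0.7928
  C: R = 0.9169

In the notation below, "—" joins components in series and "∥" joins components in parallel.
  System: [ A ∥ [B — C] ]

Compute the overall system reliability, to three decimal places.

Series (B and C): 0.79280 × 0.91690 = 0.72692
Parallel (A and [0.72692]): 1 − (1 − 0.79000)(1 − 0.72692) = 0.943

0.943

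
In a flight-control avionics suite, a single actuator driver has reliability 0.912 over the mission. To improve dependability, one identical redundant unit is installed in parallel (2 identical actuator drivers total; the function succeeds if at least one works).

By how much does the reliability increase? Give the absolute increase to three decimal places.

0.080

R_before = 0.912
R_after = 1 − (1 − 0.912)^2 = 0.992
ΔR = 0.992 − 0.912 = 0.080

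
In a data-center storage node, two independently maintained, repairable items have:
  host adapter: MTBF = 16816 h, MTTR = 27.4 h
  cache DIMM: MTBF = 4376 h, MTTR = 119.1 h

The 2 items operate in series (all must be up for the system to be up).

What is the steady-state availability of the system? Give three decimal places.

0.972

A(host adapter) = MTBF/(MTBF+MTTR) = 16816/(16816+27.4) = 0.998373
A(cache DIMM) = MTBF/(MTBF+MTTR) = 4376/(4376+119.1) = 0.973504
Series availability: 0.998373 × 0.973504 = 0.972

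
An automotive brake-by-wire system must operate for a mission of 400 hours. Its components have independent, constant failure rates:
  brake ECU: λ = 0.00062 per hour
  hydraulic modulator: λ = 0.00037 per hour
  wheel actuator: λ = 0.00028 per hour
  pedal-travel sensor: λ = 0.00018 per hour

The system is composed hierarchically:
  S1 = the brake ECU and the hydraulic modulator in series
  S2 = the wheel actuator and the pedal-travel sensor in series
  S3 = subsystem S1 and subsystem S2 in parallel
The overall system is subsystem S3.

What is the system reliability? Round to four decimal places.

0.9450

R(brake ECU) = exp(−0.00062 × 400) = 0.780360
R(hydraulic modulator) = exp(−0.00037 × 400) = 0.862431
R(wheel actuator) = exp(−0.00028 × 400) = 0.894044
R(pedal-travel sensor) = exp(−0.00018 × 400) = 0.930531
Series (brake ECU and hydraulic modulator): 0.780360 × 0.862431 = 0.673007
Series (wheel actuator and pedal-travel sensor): 0.894044 × 0.930531 = 0.831936
Parallel ([0.673007] and [0.831936]): 1 − (1 − 0.673007)(1 − 0.831936) = 0.9450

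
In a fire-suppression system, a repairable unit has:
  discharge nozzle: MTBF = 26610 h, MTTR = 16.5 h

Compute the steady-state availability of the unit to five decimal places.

0.99938

A(discharge nozzle) = MTBF/(MTBF+MTTR) = 26610/(26610+16.5) = 0.99938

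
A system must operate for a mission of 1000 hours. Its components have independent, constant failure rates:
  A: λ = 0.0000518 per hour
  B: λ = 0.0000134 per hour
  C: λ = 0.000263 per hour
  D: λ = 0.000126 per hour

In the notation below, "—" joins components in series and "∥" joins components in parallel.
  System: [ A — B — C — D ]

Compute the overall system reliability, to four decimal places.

0.6350

R(A) = exp(−0.0000518 × 1000) = 0.949519
R(B) = exp(−0.0000134 × 1000) = 0.986689
R(C) = exp(−0.000263 × 1000) = 0.768742
R(D) = exp(−0.000126 × 1000) = 0.881615
Series (A, B, C, and D): 0.949519 × 0.986689 × 0.768742 × 0.881615 = 0.6350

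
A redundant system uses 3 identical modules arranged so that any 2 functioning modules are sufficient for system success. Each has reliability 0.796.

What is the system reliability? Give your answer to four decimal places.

R = Σ_{i=2}^{3} C(3,i) p^i (1−p)^{3−i} with p = 0.796
C(3,2)·0.796^2·0.204^1 = 0.387773
C(3,3)·0.796^3·0.204^0 = 0.504358
Sum = 0.8921

0.8921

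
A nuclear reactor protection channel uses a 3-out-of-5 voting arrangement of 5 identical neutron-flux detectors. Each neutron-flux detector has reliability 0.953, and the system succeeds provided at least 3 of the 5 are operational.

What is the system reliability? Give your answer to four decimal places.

0.9990

R = Σ_{i=3}^{5} C(5,i) p^i (1−p)^{5−i} with p = 0.953
C(5,3)·0.953^3·0.047^2 = 0.019119
C(5,4)·0.953^4·0.047^1 = 0.193838
C(5,5)·0.953^5·0.047^0 = 0.786076
Sum = 0.9990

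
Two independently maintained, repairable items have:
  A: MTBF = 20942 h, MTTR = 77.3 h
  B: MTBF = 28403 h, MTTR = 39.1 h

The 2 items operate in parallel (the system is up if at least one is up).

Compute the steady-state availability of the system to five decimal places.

0.99999

A(A) = MTBF/(MTBF+MTTR) = 20942/(20942+77.3) = 0.996322
A(B) = MTBF/(MTBF+MTTR) = 28403/(28403+39.1) = 0.998625
Parallel availability: 1 − (1 − 0.996322)(1 − 0.998625) = 0.99999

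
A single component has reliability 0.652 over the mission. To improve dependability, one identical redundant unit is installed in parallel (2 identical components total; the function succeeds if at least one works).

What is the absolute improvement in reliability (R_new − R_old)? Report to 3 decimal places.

R_before = 0.652
R_after = 1 − (1 − 0.652)^2 = 0.879
ΔR = 0.879 − 0.652 = 0.227

0.227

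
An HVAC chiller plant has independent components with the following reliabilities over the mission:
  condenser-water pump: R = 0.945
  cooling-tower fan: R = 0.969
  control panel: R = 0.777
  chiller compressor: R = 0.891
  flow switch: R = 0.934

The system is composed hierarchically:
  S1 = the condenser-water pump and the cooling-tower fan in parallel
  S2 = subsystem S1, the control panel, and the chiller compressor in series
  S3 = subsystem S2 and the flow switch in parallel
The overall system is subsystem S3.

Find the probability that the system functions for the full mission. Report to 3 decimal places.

Parallel (condenser-water pump and cooling-tower fan): 1 − (1 − 0.94500)(1 − 0.96900) = 0.99830
Series ([0.99830], control panel, and chiller compressor): 0.99830 × 0.77700 × 0.89100 = 0.69113
Parallel ([0.69113] and flow switch): 1 − (1 − 0.69113)(1 − 0.93400) = 0.980

0.980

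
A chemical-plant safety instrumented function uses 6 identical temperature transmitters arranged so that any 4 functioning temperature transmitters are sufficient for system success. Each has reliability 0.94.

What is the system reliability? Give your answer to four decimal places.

R = Σ_{i=4}^{6} C(6,i) p^i (1−p)^{6−i} with p = 0.94
C(6,4)·0.94^4·0.06^2 = 0.042160
C(6,5)·0.94^5·0.06^1 = 0.264205
C(6,6)·0.94^6·0.06^0 = 0.689870
Sum = 0.9962

0.9962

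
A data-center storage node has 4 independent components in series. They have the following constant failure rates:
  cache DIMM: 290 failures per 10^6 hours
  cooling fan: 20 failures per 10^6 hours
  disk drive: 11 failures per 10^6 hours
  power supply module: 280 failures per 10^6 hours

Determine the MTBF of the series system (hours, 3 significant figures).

Series of exponential components: λ_sys = Σ λ_i
λ_sys = 0.00029 + 0.000020 + 0.000011 + 0.00028 = 6.0100e-04 /h
MTBF = 1 / λ_sys = 1660 h

1660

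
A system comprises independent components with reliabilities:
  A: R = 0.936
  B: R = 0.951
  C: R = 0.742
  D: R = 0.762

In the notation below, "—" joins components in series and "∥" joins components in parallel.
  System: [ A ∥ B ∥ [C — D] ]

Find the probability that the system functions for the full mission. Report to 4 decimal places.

0.9986

Series (C and D): 0.742000 × 0.762000 = 0.565404
Parallel (A, B, and [0.565404]): 1 − (1 − 0.936000)(1 − 0.951000)(1 − 0.565404) = 0.9986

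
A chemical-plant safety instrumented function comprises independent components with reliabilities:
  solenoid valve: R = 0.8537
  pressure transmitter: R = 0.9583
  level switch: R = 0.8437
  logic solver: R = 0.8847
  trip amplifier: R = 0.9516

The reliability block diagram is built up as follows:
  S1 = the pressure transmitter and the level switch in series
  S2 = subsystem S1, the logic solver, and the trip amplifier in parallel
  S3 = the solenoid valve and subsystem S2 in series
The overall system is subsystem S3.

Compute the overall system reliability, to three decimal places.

0.853

Series (pressure transmitter and level switch): 0.95830 × 0.84370 = 0.80852
Parallel ([0.80852], logic solver, and trip amplifier): 1 − (1 − 0.80852)(1 − 0.88470)(1 − 0.95160) = 0.99893
Series (solenoid valve and [0.99893]): 0.85370 × 0.99893 = 0.853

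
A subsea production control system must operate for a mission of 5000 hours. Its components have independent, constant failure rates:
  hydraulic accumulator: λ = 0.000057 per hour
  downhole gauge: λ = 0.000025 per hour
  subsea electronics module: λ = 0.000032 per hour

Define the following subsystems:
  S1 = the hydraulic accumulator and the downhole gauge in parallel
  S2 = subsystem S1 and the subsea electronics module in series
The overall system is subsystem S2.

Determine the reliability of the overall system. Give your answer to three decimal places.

R(hydraulic accumulator) = exp(−0.000057 × 5000) = 0.75201
R(downhole gauge) = exp(−0.000025 × 5000) = 0.88250
R(subsea electronics module) = exp(−0.000032 × 5000) = 0.85214
Parallel (hydraulic accumulator and downhole gauge): 1 − (1 − 0.75201)(1 − 0.88250) = 0.97086
Series ([0.97086] and subsea electronics module): 0.97086 × 0.85214 = 0.827

0.827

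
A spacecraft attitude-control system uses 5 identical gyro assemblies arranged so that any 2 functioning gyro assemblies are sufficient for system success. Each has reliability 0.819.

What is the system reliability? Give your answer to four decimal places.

R = Σ_{i=2}^{5} C(5,i) p^i (1−p)^{5−i} with p = 0.819
C(5,2)·0.819^2·0.181^3 = 0.039774
C(5,3)·0.819^3·0.181^2 = 0.179974
C(5,4)·0.819^4·0.181^1 = 0.407178
C(5,5)·0.819^5·0.181^0 = 0.368485
Sum = 0.9954

0.9954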